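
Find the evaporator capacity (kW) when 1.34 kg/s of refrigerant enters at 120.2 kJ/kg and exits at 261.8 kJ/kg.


dh = 261.8 - 120.2 = 141.6 kJ/kg
Q_evap = m_dot * dh = 1.34 * 141.6
Q_evap = 189.74 kW

189.74


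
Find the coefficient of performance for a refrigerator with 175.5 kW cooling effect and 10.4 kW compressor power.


COP = Q_evap / W
COP = 175.5 / 10.4
COP = 16.875

16.875


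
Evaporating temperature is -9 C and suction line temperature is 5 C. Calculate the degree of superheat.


Superheat = T_suction - T_evap
Superheat = 5 - (-9)
Superheat = 14 K

14


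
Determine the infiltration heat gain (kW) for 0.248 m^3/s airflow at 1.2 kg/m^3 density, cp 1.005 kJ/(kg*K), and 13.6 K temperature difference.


Q = V_dot * rho * cp * dT
Q = 0.248 * 1.2 * 1.005 * 13.6
Q = 4.068 kW

4.068


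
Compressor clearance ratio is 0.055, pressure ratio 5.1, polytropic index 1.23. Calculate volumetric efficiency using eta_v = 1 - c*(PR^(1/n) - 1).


PR^(1/n) = 5.1^(1/1.23) = 3.7606274
eta_v = 1 - 0.055 * (3.7606274 - 1)
eta_v = 0.8482

0.8482


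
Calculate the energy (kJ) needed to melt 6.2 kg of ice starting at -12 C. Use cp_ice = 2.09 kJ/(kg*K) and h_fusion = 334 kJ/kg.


Sensible heat = cp * dT = 2.09 * 12 = 25.08 kJ/kg
Total per kg = 25.08 + 334 = 359.08 kJ/kg
Q = m * total = 6.2 * 359.08
Q = 2226.3 kJ

2226.3


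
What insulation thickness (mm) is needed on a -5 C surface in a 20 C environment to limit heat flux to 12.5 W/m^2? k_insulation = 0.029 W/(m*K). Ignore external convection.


dT = 20 - (-5) = 25 K
thickness = k * dT / q_max * 1000
thickness = 0.029 * 25 / 12.5 * 1000
thickness = 58.0 mm

58.0


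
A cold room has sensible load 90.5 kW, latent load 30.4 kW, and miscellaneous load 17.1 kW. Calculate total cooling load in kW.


Q_total = Q_s + Q_l + Q_misc
Q_total = 90.5 + 30.4 + 17.1
Q_total = 138.0 kW

138.0


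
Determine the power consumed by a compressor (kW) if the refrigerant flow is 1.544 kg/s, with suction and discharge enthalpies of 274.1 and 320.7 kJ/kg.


dh = 320.7 - 274.1 = 46.6 kJ/kg
W = m_dot * dh = 1.544 * 46.6 = 71.95 kW

71.95


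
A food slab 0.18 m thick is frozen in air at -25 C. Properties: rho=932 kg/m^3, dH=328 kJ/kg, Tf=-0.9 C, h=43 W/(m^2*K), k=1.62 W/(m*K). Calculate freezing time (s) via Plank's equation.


dT = -0.9 - (-25) = 24.1 K
term1 = a/(2h) = 0.18/(2*43) = 0.002093023256
term2 = a^2/(8k) = 0.18^2/(8*1.62) = 0.0025
t = rho*dH*1000/dT * (term1 + term2)
t = 932*328*1000/24.1 * (0.002093023256 + 0.0025)
t = 58260 s

58260


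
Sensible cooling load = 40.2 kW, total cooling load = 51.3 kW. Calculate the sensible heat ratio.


SHR = Q_sensible / Q_total
SHR = 40.2 / 51.3
SHR = 0.784

0.784


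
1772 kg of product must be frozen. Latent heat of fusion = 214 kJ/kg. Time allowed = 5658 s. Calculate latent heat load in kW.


Q_lat = m * h_fg / t
Q_lat = 1772 * 214 / 5658
Q_lat = 67.02 kW

67.02


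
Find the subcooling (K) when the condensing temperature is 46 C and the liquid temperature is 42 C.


Subcooling = T_cond - T_liquid
Subcooling = 46 - 42
Subcooling = 4 K

4


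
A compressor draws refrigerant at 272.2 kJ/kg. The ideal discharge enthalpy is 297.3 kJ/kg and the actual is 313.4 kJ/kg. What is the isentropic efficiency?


dh_ideal = 297.3 - 272.2 = 25.1 kJ/kg
dh_actual = 313.4 - 272.2 = 41.2 kJ/kg
eta_s = dh_ideal / dh_actual = 25.1 / 41.2
eta_s = 0.6092

0.6092


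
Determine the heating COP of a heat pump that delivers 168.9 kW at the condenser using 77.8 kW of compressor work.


COP_hp = Q_cond / W
COP_hp = 168.9 / 77.8
COP_hp = 2.171

2.171


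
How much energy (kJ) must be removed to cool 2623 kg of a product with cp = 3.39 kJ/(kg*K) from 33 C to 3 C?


dT = 33 - (3) = 30 K
Q = m * cp * dT = 2623 * 3.39 * 30
Q = 266759 kJ

266759


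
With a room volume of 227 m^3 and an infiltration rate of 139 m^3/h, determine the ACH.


ACH = flow / volume
ACH = 139 / 227
ACH = 0.612

0.612


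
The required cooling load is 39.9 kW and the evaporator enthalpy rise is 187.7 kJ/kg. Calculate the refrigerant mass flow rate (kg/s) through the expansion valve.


m_dot = Q / dh
m_dot = 39.9 / 187.7
m_dot = 0.2126 kg/s

0.2126


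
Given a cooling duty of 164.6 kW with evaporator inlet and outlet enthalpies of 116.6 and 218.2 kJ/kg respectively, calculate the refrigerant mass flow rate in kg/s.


dh = 218.2 - 116.6 = 101.6 kJ/kg
m_dot = Q / dh = 164.6 / 101.6 = 1.6201 kg/s

1.6201


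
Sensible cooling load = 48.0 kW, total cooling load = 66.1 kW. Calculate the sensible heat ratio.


SHR = Q_sensible / Q_total
SHR = 48.0 / 66.1
SHR = 0.726

0.726


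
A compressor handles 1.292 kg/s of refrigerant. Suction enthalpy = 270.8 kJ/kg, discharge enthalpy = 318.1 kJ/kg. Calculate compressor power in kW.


dh = 318.1 - 270.8 = 47.3 kJ/kg
W = m_dot * dh = 1.292 * 47.3 = 61.11 kW

61.11


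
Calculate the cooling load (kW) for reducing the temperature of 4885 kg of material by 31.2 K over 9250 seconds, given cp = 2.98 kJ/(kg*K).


Q = m * cp * dT / t
Q = 4885 * 2.98 * 31.2 / 9250
Q = 49.101 kW

49.101


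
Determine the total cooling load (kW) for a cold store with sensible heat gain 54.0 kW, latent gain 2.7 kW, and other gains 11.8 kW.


Q_total = Q_s + Q_l + Q_misc
Q_total = 54.0 + 2.7 + 11.8
Q_total = 68.5 kW

68.5


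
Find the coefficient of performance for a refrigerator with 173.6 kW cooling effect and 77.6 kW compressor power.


COP = Q_evap / W
COP = 173.6 / 77.6
COP = 2.237

2.237


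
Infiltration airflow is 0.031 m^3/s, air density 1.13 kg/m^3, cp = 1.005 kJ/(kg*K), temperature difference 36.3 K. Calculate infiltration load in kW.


Q = V_dot * rho * cp * dT
Q = 0.031 * 1.13 * 1.005 * 36.3
Q = 1.278 kW

1.278


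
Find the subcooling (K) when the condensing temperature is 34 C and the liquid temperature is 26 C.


Subcooling = T_cond - T_liquid
Subcooling = 34 - 26
Subcooling = 8 K

8


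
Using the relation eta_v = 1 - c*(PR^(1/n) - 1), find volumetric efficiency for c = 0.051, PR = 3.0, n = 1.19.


PR^(1/n) = 3.0^(1/1.19) = 2.51734205
eta_v = 1 - 0.051 * (2.51734205 - 1)
eta_v = 0.9226

0.9226


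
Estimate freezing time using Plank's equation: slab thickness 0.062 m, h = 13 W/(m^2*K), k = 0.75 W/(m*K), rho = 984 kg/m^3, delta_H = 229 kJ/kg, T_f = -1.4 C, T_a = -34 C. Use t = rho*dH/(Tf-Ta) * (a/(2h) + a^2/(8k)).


dT = -1.4 - (-34) = 32.6 K
term1 = a/(2h) = 0.062/(2*13) = 0.002384615385
term2 = a^2/(8k) = 0.062^2/(8*0.75) = 0.0006406666667
t = rho*dH*1000/dT * (term1 + term2)
t = 984*229*1000/32.6 * (0.002384615385 + 0.0006406666667)
t = 20911 s

20911


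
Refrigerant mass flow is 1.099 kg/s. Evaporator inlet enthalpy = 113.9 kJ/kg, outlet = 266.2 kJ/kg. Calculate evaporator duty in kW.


dh = 266.2 - 113.9 = 152.3 kJ/kg
Q_evap = m_dot * dh = 1.099 * 152.3
Q_evap = 167.38 kW

167.38


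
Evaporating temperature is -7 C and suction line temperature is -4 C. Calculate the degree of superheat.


Superheat = T_suction - T_evap
Superheat = -4 - (-7)
Superheat = 3 K

3


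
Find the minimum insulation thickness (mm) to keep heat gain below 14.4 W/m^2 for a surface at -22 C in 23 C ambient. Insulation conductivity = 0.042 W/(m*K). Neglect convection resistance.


dT = 23 - (-22) = 45 K
thickness = k * dT / q_max * 1000
thickness = 0.042 * 45 / 14.4 * 1000
thickness = 131.3 mm

131.3


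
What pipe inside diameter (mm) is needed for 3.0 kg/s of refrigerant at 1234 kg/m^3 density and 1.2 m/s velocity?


A = m_dot / (rho * v) = 3.0 / (1234 * 1.2) = 0.002025931929 m^2
d = sqrt(4*A/pi) * 1000
d = 50.8 mm

50.8


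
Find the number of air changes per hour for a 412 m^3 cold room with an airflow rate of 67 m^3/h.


ACH = flow / volume
ACH = 67 / 412
ACH = 0.163

0.163


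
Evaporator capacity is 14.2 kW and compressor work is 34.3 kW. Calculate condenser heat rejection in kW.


Q_cond = Q_evap + W
Q_cond = 14.2 + 34.3
Q_cond = 48.5 kW

48.5


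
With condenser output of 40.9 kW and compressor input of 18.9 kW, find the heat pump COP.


COP_hp = Q_cond / W
COP_hp = 40.9 / 18.9
COP_hp = 2.164

2.164


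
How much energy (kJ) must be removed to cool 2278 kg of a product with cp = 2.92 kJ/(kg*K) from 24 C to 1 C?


dT = 24 - (1) = 23 K
Q = m * cp * dT = 2278 * 2.92 * 23
Q = 152990 kJ

152990


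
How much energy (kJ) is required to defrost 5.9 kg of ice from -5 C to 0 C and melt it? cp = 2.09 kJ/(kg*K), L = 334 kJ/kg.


Sensible heat = cp * dT = 2.09 * 5 = 10.45 kJ/kg
Total per kg = 10.45 + 334 = 344.45 kJ/kg
Q = m * total = 5.9 * 344.45
Q = 2032.3 kJ

2032.3


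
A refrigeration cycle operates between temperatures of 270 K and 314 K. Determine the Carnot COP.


dT = 314 - 270 = 44 K
COP_carnot = T_cold / dT = 270 / 44
COP_carnot = 6.136

6.136


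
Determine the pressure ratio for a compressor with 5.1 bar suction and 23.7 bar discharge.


PR = P_high / P_low
PR = 23.7 / 5.1
PR = 4.647

4.647


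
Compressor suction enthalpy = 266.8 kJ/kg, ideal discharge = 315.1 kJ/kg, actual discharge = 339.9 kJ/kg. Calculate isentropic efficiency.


dh_ideal = 315.1 - 266.8 = 48.3 kJ/kg
dh_actual = 339.9 - 266.8 = 73.1 kJ/kg
eta_s = dh_ideal / dh_actual = 48.3 / 73.1
eta_s = 0.6607

0.6607


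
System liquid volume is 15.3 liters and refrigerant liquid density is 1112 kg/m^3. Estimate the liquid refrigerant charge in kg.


Charge = V * rho / 1000
Charge = 15.3 * 1112 / 1000
Charge = 17.01 kg

17.01


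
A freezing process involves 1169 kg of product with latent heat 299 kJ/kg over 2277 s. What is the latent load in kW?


Q_lat = m * h_fg / t
Q_lat = 1169 * 299 / 2277
Q_lat = 153.51 kW

153.51


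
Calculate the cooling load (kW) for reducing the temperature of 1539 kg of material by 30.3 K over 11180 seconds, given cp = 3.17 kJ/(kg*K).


Q = m * cp * dT / t
Q = 1539 * 3.17 * 30.3 / 11180
Q = 13.222 kW

13.222


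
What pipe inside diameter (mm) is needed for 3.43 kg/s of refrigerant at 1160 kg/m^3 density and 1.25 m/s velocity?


A = m_dot / (rho * v) = 3.43 / (1160 * 1.25) = 0.002365517241 m^2
d = sqrt(4*A/pi) * 1000
d = 54.9 mm

54.9


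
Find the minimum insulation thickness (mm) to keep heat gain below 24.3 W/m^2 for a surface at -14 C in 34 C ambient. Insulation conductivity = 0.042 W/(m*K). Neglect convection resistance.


dT = 34 - (-14) = 48 K
thickness = k * dT / q_max * 1000
thickness = 0.042 * 48 / 24.3 * 1000
thickness = 83.0 mm

83.0


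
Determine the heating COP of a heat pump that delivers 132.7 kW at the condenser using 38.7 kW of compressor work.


COP_hp = Q_cond / W
COP_hp = 132.7 / 38.7
COP_hp = 3.429

3.429


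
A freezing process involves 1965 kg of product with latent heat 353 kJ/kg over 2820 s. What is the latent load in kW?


Q_lat = m * h_fg / t
Q_lat = 1965 * 353 / 2820
Q_lat = 245.97 kW

245.97


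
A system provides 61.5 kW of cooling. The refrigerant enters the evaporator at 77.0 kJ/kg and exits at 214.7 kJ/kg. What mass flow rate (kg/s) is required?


dh = 214.7 - 77.0 = 137.7 kJ/kg
m_dot = Q / dh = 61.5 / 137.7 = 0.4466 kg/s

0.4466


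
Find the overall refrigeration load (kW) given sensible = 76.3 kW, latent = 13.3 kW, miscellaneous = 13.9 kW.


Q_total = Q_s + Q_l + Q_misc
Q_total = 76.3 + 13.3 + 13.9
Q_total = 103.5 kW

103.5


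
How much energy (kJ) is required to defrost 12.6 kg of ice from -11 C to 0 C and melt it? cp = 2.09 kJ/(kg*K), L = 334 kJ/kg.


Sensible heat = cp * dT = 2.09 * 11 = 22.99 kJ/kg
Total per kg = 22.99 + 334 = 356.99 kJ/kg
Q = m * total = 12.6 * 356.99
Q = 4498.1 kJ

4498.1


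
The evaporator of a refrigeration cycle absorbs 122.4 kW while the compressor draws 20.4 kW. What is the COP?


COP = Q_evap / W
COP = 122.4 / 20.4
COP = 6.0

6.0


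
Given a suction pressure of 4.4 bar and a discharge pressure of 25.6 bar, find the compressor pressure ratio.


PR = P_high / P_low
PR = 25.6 / 4.4
PR = 5.818

5.818


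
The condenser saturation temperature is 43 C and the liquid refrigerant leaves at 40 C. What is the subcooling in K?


Subcooling = T_cond - T_liquid
Subcooling = 43 - 40
Subcooling = 3 K

3


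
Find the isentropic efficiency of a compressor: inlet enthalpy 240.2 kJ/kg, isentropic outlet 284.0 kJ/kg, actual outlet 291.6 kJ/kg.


dh_ideal = 284.0 - 240.2 = 43.8 kJ/kg
dh_actual = 291.6 - 240.2 = 51.4 kJ/kg
eta_s = dh_ideal / dh_actual = 43.8 / 51.4
eta_s = 0.8521

0.8521


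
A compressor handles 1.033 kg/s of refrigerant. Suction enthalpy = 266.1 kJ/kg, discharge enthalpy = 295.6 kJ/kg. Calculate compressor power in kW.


dh = 295.6 - 266.1 = 29.5 kJ/kg
W = m_dot * dh = 1.033 * 29.5 = 30.47 kW

30.47


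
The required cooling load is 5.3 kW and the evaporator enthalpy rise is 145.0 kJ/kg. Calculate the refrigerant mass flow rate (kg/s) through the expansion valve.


m_dot = Q / dh
m_dot = 5.3 / 145.0
m_dot = 0.0366 kg/s

0.0366


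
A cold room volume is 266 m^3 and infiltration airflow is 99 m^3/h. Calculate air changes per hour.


ACH = flow / volume
ACH = 99 / 266
ACH = 0.372

0.372


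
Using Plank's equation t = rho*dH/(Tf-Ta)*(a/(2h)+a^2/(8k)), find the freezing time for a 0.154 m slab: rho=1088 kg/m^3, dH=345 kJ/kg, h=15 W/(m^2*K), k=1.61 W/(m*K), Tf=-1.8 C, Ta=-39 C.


dT = -1.8 - (-39) = 37.2 K
term1 = a/(2h) = 0.154/(2*15) = 0.005133333333
term2 = a^2/(8k) = 0.154^2/(8*1.61) = 0.001841304348
t = rho*dH*1000/dT * (term1 + term2)
t = 1088*345*1000/37.2 * (0.005133333333 + 0.001841304348)
t = 70376 s

70376


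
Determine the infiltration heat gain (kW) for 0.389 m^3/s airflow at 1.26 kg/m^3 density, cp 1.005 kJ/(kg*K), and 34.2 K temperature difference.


Q = V_dot * rho * cp * dT
Q = 0.389 * 1.26 * 1.005 * 34.2
Q = 16.847 kW

16.847


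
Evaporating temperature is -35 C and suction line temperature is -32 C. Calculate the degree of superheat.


Superheat = T_suction - T_evap
Superheat = -32 - (-35)
Superheat = 3 K

3


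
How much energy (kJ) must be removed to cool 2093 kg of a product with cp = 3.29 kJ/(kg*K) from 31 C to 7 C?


dT = 31 - (7) = 24 K
Q = m * cp * dT = 2093 * 3.29 * 24
Q = 165263 kJ

165263


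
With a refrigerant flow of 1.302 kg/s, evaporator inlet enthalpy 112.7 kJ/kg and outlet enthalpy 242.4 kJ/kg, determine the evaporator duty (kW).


dh = 242.4 - 112.7 = 129.7 kJ/kg
Q_evap = m_dot * dh = 1.302 * 129.7
Q_evap = 168.87 kW

168.87


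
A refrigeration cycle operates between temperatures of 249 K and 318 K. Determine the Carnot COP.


dT = 318 - 249 = 69 K
COP_carnot = T_cold / dT = 249 / 69
COP_carnot = 3.609

3.609


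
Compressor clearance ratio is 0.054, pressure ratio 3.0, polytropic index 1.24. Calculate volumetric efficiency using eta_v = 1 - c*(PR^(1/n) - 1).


PR^(1/n) = 3.0^(1/1.24) = 2.42535439
eta_v = 1 - 0.054 * (2.42535439 - 1)
eta_v = 0.923

0.923


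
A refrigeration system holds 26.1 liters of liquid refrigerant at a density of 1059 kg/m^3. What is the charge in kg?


Charge = V * rho / 1000
Charge = 26.1 * 1059 / 1000
Charge = 27.64 kg

27.64


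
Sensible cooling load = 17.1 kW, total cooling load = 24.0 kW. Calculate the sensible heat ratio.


SHR = Q_sensible / Q_total
SHR = 17.1 / 24.0
SHR = 0.713

0.713


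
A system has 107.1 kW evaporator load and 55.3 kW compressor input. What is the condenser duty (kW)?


Q_cond = Q_evap + W
Q_cond = 107.1 + 55.3
Q_cond = 162.4 kW

162.4


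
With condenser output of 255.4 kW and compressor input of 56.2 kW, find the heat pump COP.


COP_hp = Q_cond / W
COP_hp = 255.4 / 56.2
COP_hp = 4.544

4.544


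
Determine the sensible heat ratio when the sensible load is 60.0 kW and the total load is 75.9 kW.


SHR = Q_sensible / Q_total
SHR = 60.0 / 75.9
SHR = 0.791

0.791


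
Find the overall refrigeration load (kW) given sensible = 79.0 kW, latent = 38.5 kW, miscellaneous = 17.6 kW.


Q_total = Q_s + Q_l + Q_misc
Q_total = 79.0 + 38.5 + 17.6
Q_total = 135.1 kW

135.1


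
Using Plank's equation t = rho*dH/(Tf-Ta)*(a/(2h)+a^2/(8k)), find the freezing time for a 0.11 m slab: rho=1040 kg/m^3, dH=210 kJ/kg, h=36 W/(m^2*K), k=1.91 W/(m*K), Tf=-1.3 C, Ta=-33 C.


dT = -1.3 - (-33) = 31.7 K
term1 = a/(2h) = 0.11/(2*36) = 0.001527777778
term2 = a^2/(8k) = 0.11^2/(8*1.91) = 0.0007918848168
t = rho*dH*1000/dT * (term1 + term2)
t = 1040*210*1000/31.7 * (0.001527777778 + 0.0007918848168)
t = 15982 s

15982


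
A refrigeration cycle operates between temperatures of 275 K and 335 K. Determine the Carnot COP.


dT = 335 - 275 = 60 K
COP_carnot = T_cold / dT = 275 / 60
COP_carnot = 4.583

4.583


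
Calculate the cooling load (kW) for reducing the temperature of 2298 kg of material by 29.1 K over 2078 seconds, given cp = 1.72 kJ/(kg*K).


Q = m * cp * dT / t
Q = 2298 * 1.72 * 29.1 / 2078
Q = 55.351 kW

55.351


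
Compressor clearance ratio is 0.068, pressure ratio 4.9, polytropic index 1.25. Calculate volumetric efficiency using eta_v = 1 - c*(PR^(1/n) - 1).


PR^(1/n) = 4.9^(1/1.25) = 3.56579904
eta_v = 1 - 0.068 * (3.56579904 - 1)
eta_v = 0.8255

0.8255


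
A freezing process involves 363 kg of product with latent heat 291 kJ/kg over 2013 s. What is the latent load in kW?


Q_lat = m * h_fg / t
Q_lat = 363 * 291 / 2013
Q_lat = 52.48 kW

52.48


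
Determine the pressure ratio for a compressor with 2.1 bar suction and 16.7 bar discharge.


PR = P_high / P_low
PR = 16.7 / 2.1
PR = 7.952

7.952


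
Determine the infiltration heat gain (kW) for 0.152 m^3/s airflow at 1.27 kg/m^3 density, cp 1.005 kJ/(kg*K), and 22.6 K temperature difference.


Q = V_dot * rho * cp * dT
Q = 0.152 * 1.27 * 1.005 * 22.6
Q = 4.385 kW

4.385


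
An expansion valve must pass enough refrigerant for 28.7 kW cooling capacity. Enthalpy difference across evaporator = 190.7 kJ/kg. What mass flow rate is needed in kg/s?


m_dot = Q / dh
m_dot = 28.7 / 190.7
m_dot = 0.1505 kg/s

0.1505


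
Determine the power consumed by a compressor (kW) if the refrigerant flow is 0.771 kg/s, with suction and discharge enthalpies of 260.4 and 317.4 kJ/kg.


dh = 317.4 - 260.4 = 57.0 kJ/kg
W = m_dot * dh = 0.771 * 57.0 = 43.95 kW

43.95


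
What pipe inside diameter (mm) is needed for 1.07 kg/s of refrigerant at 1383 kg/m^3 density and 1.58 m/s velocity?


A = m_dot / (rho * v) = 1.07 / (1383 * 1.58) = 0.0004896711424 m^2
d = sqrt(4*A/pi) * 1000
d = 25.0 mm

25.0


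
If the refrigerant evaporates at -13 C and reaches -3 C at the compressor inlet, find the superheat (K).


Superheat = T_suction - T_evap
Superheat = -3 - (-13)
Superheat = 10 K

10


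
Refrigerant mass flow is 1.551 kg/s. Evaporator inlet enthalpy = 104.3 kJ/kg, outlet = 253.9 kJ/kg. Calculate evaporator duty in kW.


dh = 253.9 - 104.3 = 149.6 kJ/kg
Q_evap = m_dot * dh = 1.551 * 149.6
Q_evap = 232.03 kW

232.03


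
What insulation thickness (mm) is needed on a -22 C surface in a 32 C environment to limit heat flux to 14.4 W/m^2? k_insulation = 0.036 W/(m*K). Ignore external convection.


dT = 32 - (-22) = 54 K
thickness = k * dT / q_max * 1000
thickness = 0.036 * 54 / 14.4 * 1000
thickness = 135.0 mm

135.0


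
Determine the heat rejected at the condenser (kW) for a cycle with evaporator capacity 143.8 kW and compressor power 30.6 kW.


Q_cond = Q_evap + W
Q_cond = 143.8 + 30.6
Q_cond = 174.4 kW

174.4


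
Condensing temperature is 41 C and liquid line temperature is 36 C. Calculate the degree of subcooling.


Subcooling = T_cond - T_liquid
Subcooling = 41 - 36
Subcooling = 5 K

5


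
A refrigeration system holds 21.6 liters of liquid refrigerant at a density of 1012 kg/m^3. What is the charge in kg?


Charge = V * rho / 1000
Charge = 21.6 * 1012 / 1000
Charge = 21.86 kg

21.86


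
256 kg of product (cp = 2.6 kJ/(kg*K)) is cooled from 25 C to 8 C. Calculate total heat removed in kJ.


dT = 25 - (8) = 17 K
Q = m * cp * dT = 256 * 2.6 * 17
Q = 11315 kJ

11315


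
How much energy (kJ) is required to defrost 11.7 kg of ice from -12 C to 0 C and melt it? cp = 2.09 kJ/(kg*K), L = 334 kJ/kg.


Sensible heat = cp * dT = 2.09 * 12 = 25.08 kJ/kg
Total per kg = 25.08 + 334 = 359.08 kJ/kg
Q = m * total = 11.7 * 359.08
Q = 4201.2 kJ

4201.2


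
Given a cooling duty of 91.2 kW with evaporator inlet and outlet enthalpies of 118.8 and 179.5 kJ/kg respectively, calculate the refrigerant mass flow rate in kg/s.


dh = 179.5 - 118.8 = 60.7 kJ/kg
m_dot = Q / dh = 91.2 / 60.7 = 1.5025 kg/s

1.5025


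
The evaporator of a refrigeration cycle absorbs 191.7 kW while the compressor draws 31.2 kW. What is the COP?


COP = Q_evap / W
COP = 191.7 / 31.2
COP = 6.144

6.144


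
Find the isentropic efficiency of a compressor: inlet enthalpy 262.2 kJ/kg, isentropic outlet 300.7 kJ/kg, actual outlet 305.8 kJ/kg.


dh_ideal = 300.7 - 262.2 = 38.5 kJ/kg
dh_actual = 305.8 - 262.2 = 43.6 kJ/kg
eta_s = dh_ideal / dh_actual = 38.5 / 43.6
eta_s = 0.883

0.883


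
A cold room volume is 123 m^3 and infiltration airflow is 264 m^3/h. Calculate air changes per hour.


ACH = flow / volume
ACH = 264 / 123
ACH = 2.146

2.146


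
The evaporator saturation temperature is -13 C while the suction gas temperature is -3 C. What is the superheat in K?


Superheat = T_suction - T_evap
Superheat = -3 - (-13)
Superheat = 10 K

10


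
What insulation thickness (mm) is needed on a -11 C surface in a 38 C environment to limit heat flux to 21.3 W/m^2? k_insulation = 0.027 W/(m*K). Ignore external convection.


dT = 38 - (-11) = 49 K
thickness = k * dT / q_max * 1000
thickness = 0.027 * 49 / 21.3 * 1000
thickness = 62.1 mm

62.1


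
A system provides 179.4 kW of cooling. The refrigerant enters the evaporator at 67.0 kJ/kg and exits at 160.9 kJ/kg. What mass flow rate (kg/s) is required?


dh = 160.9 - 67.0 = 93.9 kJ/kg
m_dot = Q / dh = 179.4 / 93.9 = 1.9105 kg/s

1.9105


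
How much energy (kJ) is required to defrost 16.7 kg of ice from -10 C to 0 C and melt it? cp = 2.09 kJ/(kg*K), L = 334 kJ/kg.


Sensible heat = cp * dT = 2.09 * 10 = 20.9 kJ/kg
Total per kg = 20.9 + 334 = 354.9 kJ/kg
Q = m * total = 16.7 * 354.9
Q = 5926.8 kJ

5926.8


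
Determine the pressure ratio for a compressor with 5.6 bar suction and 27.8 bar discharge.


PR = P_high / P_low
PR = 27.8 / 5.6
PR = 4.964

4.964


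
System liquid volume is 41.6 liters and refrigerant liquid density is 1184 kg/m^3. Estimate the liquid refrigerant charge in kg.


Charge = V * rho / 1000
Charge = 41.6 * 1184 / 1000
Charge = 49.25 kg

49.25


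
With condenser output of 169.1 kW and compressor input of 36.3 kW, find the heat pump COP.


COP_hp = Q_cond / W
COP_hp = 169.1 / 36.3
COP_hp = 4.658

4.658


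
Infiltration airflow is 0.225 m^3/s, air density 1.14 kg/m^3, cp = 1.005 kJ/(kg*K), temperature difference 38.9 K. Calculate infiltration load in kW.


Q = V_dot * rho * cp * dT
Q = 0.225 * 1.14 * 1.005 * 38.9
Q = 10.028 kW

10.028


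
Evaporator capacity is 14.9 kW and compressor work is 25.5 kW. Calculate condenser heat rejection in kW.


Q_cond = Q_evap + W
Q_cond = 14.9 + 25.5
Q_cond = 40.4 kW

40.4


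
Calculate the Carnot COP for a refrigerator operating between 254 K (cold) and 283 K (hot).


dT = 283 - 254 = 29 K
COP_carnot = T_cold / dT = 254 / 29
COP_carnot = 8.759

8.759


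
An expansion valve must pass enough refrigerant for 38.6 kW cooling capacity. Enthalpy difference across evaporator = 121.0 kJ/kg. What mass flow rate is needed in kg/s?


m_dot = Q / dh
m_dot = 38.6 / 121.0
m_dot = 0.319 kg/s

0.319


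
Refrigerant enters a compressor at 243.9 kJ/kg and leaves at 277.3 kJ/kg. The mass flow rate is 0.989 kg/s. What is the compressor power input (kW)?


dh = 277.3 - 243.9 = 33.4 kJ/kg
W = m_dot * dh = 0.989 * 33.4 = 33.03 kW

33.03


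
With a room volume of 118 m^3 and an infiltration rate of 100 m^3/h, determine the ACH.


ACH = flow / volume
ACH = 100 / 118
ACH = 0.847

0.847


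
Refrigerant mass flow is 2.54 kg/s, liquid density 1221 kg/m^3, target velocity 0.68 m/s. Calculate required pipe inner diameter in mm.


A = m_dot / (rho * v) = 2.54 / (1221 * 0.68) = 0.003059208942 m^2
d = sqrt(4*A/pi) * 1000
d = 62.4 mm

62.4


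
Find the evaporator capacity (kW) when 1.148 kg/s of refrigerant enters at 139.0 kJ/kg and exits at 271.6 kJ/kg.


dh = 271.6 - 139.0 = 132.6 kJ/kg
Q_evap = m_dot * dh = 1.148 * 132.6
Q_evap = 152.22 kW

152.22


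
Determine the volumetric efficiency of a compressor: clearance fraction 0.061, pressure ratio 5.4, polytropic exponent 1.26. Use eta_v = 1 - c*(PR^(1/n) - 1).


PR^(1/n) = 5.4^(1/1.26) = 3.81298317
eta_v = 1 - 0.061 * (3.81298317 - 1)
eta_v = 0.8284

0.8284


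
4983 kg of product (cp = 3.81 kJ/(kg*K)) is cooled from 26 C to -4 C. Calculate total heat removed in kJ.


dT = 26 - (-4) = 30 K
Q = m * cp * dT = 4983 * 3.81 * 30
Q = 569557 kJ

569557


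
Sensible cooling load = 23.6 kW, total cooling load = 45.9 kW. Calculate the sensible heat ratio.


SHR = Q_sensible / Q_total
SHR = 23.6 / 45.9
SHR = 0.514

0.514


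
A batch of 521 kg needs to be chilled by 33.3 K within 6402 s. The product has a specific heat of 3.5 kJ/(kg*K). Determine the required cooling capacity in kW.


Q = m * cp * dT / t
Q = 521 * 3.5 * 33.3 / 6402
Q = 9.485 kW

9.485


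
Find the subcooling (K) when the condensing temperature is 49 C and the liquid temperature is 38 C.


Subcooling = T_cond - T_liquid
Subcooling = 49 - 38
Subcooling = 11 K

11


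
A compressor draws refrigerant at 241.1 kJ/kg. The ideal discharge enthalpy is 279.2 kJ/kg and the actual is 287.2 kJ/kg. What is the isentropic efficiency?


dh_ideal = 279.2 - 241.1 = 38.1 kJ/kg
dh_actual = 287.2 - 241.1 = 46.1 kJ/kg
eta_s = dh_ideal / dh_actual = 38.1 / 46.1
eta_s = 0.8265

0.8265


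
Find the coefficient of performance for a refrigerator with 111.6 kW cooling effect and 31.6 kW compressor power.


COP = Q_evap / W
COP = 111.6 / 31.6
COP = 3.532

3.532


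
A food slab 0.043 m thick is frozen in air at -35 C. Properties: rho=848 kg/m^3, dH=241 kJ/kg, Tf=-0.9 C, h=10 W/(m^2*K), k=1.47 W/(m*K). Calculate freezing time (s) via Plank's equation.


dT = -0.9 - (-35) = 34.1 K
term1 = a/(2h) = 0.043/(2*10) = 0.00215
term2 = a^2/(8k) = 0.043^2/(8*1.47) = 0.0001572278912
t = rho*dH*1000/dT * (term1 + term2)
t = 848*241*1000/34.1 * (0.00215 + 0.0001572278912)
t = 13828 s

13828


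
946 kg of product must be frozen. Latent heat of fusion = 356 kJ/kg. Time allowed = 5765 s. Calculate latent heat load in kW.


Q_lat = m * h_fg / t
Q_lat = 946 * 356 / 5765
Q_lat = 58.42 kW

58.42


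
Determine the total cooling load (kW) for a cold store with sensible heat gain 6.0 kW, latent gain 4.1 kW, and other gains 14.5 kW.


Q_total = Q_s + Q_l + Q_misc
Q_total = 6.0 + 4.1 + 14.5
Q_total = 24.6 kW

24.6


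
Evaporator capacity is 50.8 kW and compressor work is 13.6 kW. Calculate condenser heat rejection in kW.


Q_cond = Q_evap + W
Q_cond = 50.8 + 13.6
Q_cond = 64.4 kW

64.4


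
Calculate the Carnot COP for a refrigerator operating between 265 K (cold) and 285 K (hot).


dT = 285 - 265 = 20 K
COP_carnot = T_cold / dT = 265 / 20
COP_carnot = 13.25

13.25


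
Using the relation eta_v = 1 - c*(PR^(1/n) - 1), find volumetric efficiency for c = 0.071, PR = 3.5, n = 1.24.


PR^(1/n) = 3.5^(1/1.24) = 2.74640482
eta_v = 1 - 0.071 * (2.74640482 - 1)
eta_v = 0.876

0.876


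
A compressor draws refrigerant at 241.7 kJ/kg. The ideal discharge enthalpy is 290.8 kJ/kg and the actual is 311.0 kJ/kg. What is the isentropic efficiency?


dh_ideal = 290.8 - 241.7 = 49.1 kJ/kg
dh_actual = 311.0 - 241.7 = 69.3 kJ/kg
eta_s = dh_ideal / dh_actual = 49.1 / 69.3
eta_s = 0.7085

0.7085


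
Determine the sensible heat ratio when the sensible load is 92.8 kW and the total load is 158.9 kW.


SHR = Q_sensible / Q_total
SHR = 92.8 / 158.9
SHR = 0.584

0.584


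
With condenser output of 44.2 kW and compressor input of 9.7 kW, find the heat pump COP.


COP_hp = Q_cond / W
COP_hp = 44.2 / 9.7
COP_hp = 4.557

4.557


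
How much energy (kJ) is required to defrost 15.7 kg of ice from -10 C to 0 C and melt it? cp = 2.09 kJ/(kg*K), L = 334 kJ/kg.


Sensible heat = cp * dT = 2.09 * 10 = 20.9 kJ/kg
Total per kg = 20.9 + 334 = 354.9 kJ/kg
Q = m * total = 15.7 * 354.9
Q = 5571.9 kJ

5571.9


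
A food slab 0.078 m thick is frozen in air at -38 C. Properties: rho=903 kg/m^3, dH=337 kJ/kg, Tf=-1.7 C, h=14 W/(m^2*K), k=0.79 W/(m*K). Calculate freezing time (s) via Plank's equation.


dT = -1.7 - (-38) = 36.3 K
term1 = a/(2h) = 0.078/(2*14) = 0.002785714286
term2 = a^2/(8k) = 0.078^2/(8*0.79) = 0.0009626582278
t = rho*dH*1000/dT * (term1 + term2)
t = 903*337*1000/36.3 * (0.002785714286 + 0.0009626582278)
t = 31423 s

31423


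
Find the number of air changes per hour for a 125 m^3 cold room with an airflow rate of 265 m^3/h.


ACH = flow / volume
ACH = 265 / 125
ACH = 2.12

2.12


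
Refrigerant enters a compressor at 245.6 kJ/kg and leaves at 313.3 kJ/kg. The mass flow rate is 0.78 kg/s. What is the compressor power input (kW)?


dh = 313.3 - 245.6 = 67.7 kJ/kg
W = m_dot * dh = 0.78 * 67.7 = 52.81 kW

52.81


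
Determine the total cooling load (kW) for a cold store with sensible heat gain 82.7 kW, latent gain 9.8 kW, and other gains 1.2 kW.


Q_total = Q_s + Q_l + Q_misc
Q_total = 82.7 + 9.8 + 1.2
Q_total = 93.7 kW

93.7


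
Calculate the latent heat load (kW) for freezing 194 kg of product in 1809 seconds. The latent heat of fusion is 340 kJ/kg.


Q_lat = m * h_fg / t
Q_lat = 194 * 340 / 1809
Q_lat = 36.46 kW

36.46


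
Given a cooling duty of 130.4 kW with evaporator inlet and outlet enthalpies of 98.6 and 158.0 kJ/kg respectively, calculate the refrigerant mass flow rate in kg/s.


dh = 158.0 - 98.6 = 59.4 kJ/kg
m_dot = Q / dh = 130.4 / 59.4 = 2.1953 kg/s

2.1953


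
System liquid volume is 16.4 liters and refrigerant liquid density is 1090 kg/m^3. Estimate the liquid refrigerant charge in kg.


Charge = V * rho / 1000
Charge = 16.4 * 1090 / 1000
Charge = 17.88 kg

17.88


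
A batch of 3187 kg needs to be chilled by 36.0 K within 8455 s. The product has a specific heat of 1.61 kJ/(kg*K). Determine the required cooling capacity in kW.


Q = m * cp * dT / t
Q = 3187 * 1.61 * 36.0 / 8455
Q = 21.847 kW

21.847


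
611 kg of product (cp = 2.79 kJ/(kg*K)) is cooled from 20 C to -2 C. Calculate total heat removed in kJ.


dT = 20 - (-2) = 22 K
Q = m * cp * dT = 611 * 2.79 * 22
Q = 37503 kJ

37503


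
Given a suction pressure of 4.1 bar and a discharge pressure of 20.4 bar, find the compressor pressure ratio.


PR = P_high / P_low
PR = 20.4 / 4.1
PR = 4.976

4.976


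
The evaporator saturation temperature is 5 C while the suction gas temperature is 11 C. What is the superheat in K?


Superheat = T_suction - T_evap
Superheat = 11 - (5)
Superheat = 6 K

6


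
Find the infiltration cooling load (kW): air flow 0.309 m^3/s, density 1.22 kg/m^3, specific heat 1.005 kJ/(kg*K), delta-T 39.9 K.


Q = V_dot * rho * cp * dT
Q = 0.309 * 1.22 * 1.005 * 39.9
Q = 15.117 kW

15.117


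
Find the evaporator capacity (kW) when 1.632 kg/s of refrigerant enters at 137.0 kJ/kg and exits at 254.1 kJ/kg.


dh = 254.1 - 137.0 = 117.1 kJ/kg
Q_evap = m_dot * dh = 1.632 * 117.1
Q_evap = 191.11 kW

191.11


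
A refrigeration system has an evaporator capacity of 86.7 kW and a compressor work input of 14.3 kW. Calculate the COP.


COP = Q_evap / W
COP = 86.7 / 14.3
COP = 6.063

6.063


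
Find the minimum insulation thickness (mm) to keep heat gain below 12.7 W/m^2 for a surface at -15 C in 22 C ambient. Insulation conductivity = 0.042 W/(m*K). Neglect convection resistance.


dT = 22 - (-15) = 37 K
thickness = k * dT / q_max * 1000
thickness = 0.042 * 37 / 12.7 * 1000
thickness = 122.4 mm

122.4


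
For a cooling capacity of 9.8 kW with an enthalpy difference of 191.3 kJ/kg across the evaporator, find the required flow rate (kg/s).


m_dot = Q / dh
m_dot = 9.8 / 191.3
m_dot = 0.0512 kg/s

0.0512


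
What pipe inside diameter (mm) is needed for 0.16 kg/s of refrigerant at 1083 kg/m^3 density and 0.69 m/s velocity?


A = m_dot / (rho * v) = 0.16 / (1083 * 0.69) = 0.0002141127036 m^2
d = sqrt(4*A/pi) * 1000
d = 16.5 mm

16.5


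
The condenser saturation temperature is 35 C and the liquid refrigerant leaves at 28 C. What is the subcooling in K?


Subcooling = T_cond - T_liquid
Subcooling = 35 - 28
Subcooling = 7 K

7


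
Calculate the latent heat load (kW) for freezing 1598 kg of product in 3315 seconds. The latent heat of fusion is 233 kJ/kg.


Q_lat = m * h_fg / t
Q_lat = 1598 * 233 / 3315
Q_lat = 112.32 kW

112.32


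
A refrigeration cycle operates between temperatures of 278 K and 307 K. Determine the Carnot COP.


dT = 307 - 278 = 29 K
COP_carnot = T_cold / dT = 278 / 29
COP_carnot = 9.586

9.586


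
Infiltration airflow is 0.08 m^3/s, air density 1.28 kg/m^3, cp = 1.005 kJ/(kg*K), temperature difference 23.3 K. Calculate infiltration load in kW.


Q = V_dot * rho * cp * dT
Q = 0.08 * 1.28 * 1.005 * 23.3
Q = 2.398 kW

2.398


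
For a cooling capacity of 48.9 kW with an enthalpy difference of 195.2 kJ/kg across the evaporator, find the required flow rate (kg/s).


m_dot = Q / dh
m_dot = 48.9 / 195.2
m_dot = 0.2505 kg/s

0.2505


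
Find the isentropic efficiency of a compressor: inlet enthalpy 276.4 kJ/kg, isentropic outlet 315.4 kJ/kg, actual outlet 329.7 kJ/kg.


dh_ideal = 315.4 - 276.4 = 39.0 kJ/kg
dh_actual = 329.7 - 276.4 = 53.3 kJ/kg
eta_s = dh_ideal / dh_actual = 39.0 / 53.3
eta_s = 0.7317

0.7317


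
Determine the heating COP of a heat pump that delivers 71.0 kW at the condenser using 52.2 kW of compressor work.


COP_hp = Q_cond / W
COP_hp = 71.0 / 52.2
COP_hp = 1.36

1.36


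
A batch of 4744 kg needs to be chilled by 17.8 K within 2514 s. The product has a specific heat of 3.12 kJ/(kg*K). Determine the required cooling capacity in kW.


Q = m * cp * dT / t
Q = 4744 * 3.12 * 17.8 / 2514
Q = 104.798 kW

104.798


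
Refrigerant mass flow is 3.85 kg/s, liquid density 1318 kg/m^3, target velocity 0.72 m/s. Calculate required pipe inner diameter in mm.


A = m_dot / (rho * v) = 3.85 / (1318 * 0.72) = 0.004057073006 m^2
d = sqrt(4*A/pi) * 1000
d = 71.9 mm

71.9


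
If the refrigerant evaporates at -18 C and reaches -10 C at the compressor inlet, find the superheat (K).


Superheat = T_suction - T_evap
Superheat = -10 - (-18)
Superheat = 8 K

8


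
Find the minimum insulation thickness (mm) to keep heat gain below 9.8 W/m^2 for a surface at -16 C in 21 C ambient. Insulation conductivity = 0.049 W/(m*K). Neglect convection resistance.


dT = 21 - (-16) = 37 K
thickness = k * dT / q_max * 1000
thickness = 0.049 * 37 / 9.8 * 1000
thickness = 185.0 mm

185.0


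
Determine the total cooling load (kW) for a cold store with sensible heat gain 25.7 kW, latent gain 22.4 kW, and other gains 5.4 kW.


Q_total = Q_s + Q_l + Q_misc
Q_total = 25.7 + 22.4 + 5.4
Q_total = 53.5 kW

53.5


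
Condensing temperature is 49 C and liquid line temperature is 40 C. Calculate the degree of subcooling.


Subcooling = T_cond - T_liquid
Subcooling = 49 - 40
Subcooling = 9 K

9


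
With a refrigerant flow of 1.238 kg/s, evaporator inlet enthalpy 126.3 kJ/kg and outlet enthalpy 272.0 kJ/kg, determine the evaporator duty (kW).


dh = 272.0 - 126.3 = 145.7 kJ/kg
Q_evap = m_dot * dh = 1.238 * 145.7
Q_evap = 180.38 kW

180.38


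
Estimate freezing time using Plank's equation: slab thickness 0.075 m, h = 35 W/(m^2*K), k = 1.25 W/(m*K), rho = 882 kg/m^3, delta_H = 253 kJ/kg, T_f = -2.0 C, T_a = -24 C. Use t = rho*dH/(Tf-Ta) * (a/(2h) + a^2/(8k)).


dT = -2.0 - (-24) = 22.0 K
term1 = a/(2h) = 0.075/(2*35) = 0.001071428571
term2 = a^2/(8k) = 0.075^2/(8*1.25) = 0.0005625
t = rho*dH*1000/dT * (term1 + term2)
t = 882*253*1000/22.0 * (0.001071428571 + 0.0005625)
t = 16573 s

16573


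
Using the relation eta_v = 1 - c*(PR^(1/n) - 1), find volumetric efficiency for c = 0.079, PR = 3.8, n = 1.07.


PR^(1/n) = 3.8^(1/1.07) = 3.48220094
eta_v = 1 - 0.079 * (3.48220094 - 1)
eta_v = 0.8039

0.8039


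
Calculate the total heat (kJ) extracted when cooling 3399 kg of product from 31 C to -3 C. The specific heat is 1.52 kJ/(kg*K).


dT = 31 - (-3) = 34 K
Q = m * cp * dT = 3399 * 1.52 * 34
Q = 175660 kJ

175660


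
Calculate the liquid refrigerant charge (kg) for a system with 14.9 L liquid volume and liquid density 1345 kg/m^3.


Charge = V * rho / 1000
Charge = 14.9 * 1345 / 1000
Charge = 20.04 kg

20.04


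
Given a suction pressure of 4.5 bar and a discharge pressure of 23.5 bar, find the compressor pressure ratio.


PR = P_high / P_low
PR = 23.5 / 4.5
PR = 5.222

5.222


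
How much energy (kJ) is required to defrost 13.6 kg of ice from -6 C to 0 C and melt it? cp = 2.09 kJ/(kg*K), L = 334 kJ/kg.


Sensible heat = cp * dT = 2.09 * 6 = 12.54 kJ/kg
Total per kg = 12.54 + 334 = 346.54 kJ/kg
Q = m * total = 13.6 * 346.54
Q = 4712.9 kJ

4712.9


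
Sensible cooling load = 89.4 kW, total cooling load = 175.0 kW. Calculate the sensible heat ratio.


SHR = Q_sensible / Q_total
SHR = 89.4 / 175.0
SHR = 0.511

0.511


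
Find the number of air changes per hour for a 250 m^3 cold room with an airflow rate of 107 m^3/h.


ACH = flow / volume
ACH = 107 / 250
ACH = 0.428

0.428


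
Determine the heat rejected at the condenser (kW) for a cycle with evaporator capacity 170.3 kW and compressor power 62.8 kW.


Q_cond = Q_evap + W
Q_cond = 170.3 + 62.8
Q_cond = 233.1 kW

233.1


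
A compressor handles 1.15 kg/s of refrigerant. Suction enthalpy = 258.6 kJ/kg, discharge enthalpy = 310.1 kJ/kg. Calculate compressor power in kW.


dh = 310.1 - 258.6 = 51.5 kJ/kg
W = m_dot * dh = 1.15 * 51.5 = 59.23 kW

59.23


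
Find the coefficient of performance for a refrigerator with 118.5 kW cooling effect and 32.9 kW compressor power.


COP = Q_evap / W
COP = 118.5 / 32.9
COP = 3.602

3.602


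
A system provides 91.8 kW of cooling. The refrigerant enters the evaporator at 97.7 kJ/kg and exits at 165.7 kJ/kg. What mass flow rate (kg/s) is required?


dh = 165.7 - 97.7 = 68.0 kJ/kg
m_dot = Q / dh = 91.8 / 68.0 = 1.35 kg/s

1.35


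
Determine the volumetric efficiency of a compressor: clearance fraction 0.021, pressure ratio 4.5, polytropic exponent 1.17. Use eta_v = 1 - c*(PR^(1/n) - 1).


PR^(1/n) = 4.5^(1/1.17) = 3.61660679
eta_v = 1 - 0.021 * (3.61660679 - 1)
eta_v = 0.9451

0.9451


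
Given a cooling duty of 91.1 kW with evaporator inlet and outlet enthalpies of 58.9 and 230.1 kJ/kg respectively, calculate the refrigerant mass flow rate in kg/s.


dh = 230.1 - 58.9 = 171.2 kJ/kg
m_dot = Q / dh = 91.1 / 171.2 = 0.5321 kg/s

0.5321


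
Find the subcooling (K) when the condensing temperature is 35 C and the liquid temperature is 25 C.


Subcooling = T_cond - T_liquid
Subcooling = 35 - 25
Subcooling = 10 K

10


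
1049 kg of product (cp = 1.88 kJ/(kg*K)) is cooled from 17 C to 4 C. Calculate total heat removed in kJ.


dT = 17 - (4) = 13 K
Q = m * cp * dT = 1049 * 1.88 * 13
Q = 25638 kJ

25638


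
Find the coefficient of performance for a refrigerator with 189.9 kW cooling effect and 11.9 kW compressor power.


COP = Q_evap / W
COP = 189.9 / 11.9
COP = 15.958

15.958


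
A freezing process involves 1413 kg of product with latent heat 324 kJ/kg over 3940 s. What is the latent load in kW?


Q_lat = m * h_fg / t
Q_lat = 1413 * 324 / 3940
Q_lat = 116.2 kW

116.2
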